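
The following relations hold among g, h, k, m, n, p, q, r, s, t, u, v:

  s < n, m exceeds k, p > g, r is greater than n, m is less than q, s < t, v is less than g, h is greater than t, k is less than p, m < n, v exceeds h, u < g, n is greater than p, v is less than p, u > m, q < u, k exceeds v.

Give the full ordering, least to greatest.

Each adjacent pair is fixed by a given relation: s < t; t < h; h < v; v < k; k < m; m < q; q < u; u < g; g < p; p < n; n < r. Chaining them end to end gives the full order.

s < t < h < v < k < m < q < u < g < p < n < r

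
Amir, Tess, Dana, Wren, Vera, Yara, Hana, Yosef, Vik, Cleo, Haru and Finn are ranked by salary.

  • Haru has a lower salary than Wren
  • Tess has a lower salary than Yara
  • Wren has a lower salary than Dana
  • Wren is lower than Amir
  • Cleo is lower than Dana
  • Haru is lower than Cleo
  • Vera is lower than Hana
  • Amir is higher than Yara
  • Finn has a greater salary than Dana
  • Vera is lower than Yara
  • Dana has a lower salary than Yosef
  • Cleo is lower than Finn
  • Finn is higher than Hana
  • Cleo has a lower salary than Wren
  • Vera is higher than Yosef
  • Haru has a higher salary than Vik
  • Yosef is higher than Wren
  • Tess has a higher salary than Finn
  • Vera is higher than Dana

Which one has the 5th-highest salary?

Hana

Piecing the relations together gives one ordering: Vik < Haru < Cleo < Wren < Dana < Yosef < Vera < Hana < Finn < Tess < Yara < Amir.
The 5th largest is Hana.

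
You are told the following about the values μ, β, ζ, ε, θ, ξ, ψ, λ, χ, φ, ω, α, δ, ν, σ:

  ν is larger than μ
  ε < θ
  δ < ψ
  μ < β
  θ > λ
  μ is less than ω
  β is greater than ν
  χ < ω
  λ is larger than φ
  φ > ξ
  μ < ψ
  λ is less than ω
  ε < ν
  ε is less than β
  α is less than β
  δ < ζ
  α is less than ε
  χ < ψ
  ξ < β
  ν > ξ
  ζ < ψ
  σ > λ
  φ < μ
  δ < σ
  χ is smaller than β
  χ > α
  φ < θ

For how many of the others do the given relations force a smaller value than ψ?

7

The elements the relations force below ψ are δ, α, ξ, φ, μ, ζ, χ — no chain reaches any other.
That is 7.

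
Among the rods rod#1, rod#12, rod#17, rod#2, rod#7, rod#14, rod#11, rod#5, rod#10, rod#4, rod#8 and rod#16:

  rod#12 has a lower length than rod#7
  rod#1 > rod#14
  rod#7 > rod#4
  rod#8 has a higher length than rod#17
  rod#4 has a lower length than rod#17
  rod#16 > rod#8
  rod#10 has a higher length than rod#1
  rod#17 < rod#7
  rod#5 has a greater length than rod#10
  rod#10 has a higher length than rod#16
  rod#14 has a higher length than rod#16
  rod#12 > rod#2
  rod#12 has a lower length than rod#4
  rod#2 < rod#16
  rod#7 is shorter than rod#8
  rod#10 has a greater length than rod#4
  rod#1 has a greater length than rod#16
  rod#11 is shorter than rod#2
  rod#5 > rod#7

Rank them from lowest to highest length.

The consecutive links are each given: rod#11 < rod#2; rod#2 < rod#12; rod#12 < rod#4; rod#4 < rod#17; rod#17 < rod#7; rod#7 < rod#8; rod#8 < rod#16; rod#16 < rod#14; rod#14 < rod#1; rod#1 < rod#10; rod#10 < rod#5.

rod#11 < rod#2 < rod#12 < rod#4 < rod#17 < rod#7 < rod#8 < rod#16 < rod#14 < rod#1 < rod#10 < rod#5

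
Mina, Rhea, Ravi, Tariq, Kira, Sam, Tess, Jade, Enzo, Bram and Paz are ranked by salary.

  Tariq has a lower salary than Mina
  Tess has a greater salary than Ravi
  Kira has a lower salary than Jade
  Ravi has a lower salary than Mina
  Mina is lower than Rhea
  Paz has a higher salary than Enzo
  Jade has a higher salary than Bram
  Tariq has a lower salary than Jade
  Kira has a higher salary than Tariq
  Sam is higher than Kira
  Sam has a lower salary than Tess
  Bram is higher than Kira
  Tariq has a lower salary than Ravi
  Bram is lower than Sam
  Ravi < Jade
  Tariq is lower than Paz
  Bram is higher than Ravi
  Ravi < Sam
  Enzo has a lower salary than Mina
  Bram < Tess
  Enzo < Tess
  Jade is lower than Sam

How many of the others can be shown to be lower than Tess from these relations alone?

From Tess the given relations immediately reach Enzo, Ravi, Bram, Sam.
From those, Tariq, Kira, Jade — 7 in total.
Nothing else is reachable below Tess; 7 in all.

7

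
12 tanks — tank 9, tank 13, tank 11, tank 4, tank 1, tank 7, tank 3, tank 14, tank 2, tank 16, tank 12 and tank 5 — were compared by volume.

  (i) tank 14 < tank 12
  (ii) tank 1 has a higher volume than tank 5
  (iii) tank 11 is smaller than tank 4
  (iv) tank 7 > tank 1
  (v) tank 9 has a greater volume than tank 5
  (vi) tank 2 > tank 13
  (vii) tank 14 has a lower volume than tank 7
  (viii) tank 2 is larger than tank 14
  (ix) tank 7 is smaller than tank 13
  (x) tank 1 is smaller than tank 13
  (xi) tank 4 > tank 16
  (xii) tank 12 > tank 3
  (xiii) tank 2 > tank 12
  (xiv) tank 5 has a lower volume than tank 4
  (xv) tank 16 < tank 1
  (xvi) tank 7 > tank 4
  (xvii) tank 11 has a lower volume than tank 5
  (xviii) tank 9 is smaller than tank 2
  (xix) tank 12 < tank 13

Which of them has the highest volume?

tank 2

Chaining downward from tank 2: directly below it, tank 14, tank 9, tank 12, tank 13; then tank 5, tank 3, tank 1, tank 7; then tank 11, tank 16, tank 4.
That covers every other element, and nothing is given above tank 2, so tank 2 is the highest volume.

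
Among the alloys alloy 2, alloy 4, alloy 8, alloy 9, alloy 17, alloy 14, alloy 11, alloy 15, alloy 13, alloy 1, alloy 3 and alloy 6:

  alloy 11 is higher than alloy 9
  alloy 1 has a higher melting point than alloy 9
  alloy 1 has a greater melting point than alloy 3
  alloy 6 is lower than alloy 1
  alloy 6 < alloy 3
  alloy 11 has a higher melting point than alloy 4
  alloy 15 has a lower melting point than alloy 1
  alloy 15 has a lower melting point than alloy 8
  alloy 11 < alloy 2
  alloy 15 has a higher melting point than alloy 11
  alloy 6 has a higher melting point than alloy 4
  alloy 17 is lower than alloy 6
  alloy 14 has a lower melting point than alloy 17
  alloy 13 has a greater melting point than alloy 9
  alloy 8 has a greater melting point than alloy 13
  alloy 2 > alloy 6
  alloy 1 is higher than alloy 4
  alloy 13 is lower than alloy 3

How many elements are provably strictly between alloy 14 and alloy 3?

2

Chaining upward from alloy 14 reaches: alloy 17, alloy 6, alloy 2, alloy 1.
Chaining downward from alloy 3 reaches: alloy 9, alloy 13, alloy 4, alloy 17, alloy 6.
Strictly between alloy 14 and alloy 3 are those in both lists: alloy 17, alloy 6 — 2 elements.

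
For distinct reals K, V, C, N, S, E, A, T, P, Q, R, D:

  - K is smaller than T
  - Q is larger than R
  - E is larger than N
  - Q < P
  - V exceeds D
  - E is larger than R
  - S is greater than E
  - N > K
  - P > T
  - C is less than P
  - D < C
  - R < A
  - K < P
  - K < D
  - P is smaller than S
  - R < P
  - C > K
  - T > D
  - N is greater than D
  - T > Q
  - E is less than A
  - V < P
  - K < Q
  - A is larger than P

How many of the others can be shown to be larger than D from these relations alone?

8

The elements the relations force above D are N, V, E, T, C, P, S, A — no chain reaches any other.
That is 8.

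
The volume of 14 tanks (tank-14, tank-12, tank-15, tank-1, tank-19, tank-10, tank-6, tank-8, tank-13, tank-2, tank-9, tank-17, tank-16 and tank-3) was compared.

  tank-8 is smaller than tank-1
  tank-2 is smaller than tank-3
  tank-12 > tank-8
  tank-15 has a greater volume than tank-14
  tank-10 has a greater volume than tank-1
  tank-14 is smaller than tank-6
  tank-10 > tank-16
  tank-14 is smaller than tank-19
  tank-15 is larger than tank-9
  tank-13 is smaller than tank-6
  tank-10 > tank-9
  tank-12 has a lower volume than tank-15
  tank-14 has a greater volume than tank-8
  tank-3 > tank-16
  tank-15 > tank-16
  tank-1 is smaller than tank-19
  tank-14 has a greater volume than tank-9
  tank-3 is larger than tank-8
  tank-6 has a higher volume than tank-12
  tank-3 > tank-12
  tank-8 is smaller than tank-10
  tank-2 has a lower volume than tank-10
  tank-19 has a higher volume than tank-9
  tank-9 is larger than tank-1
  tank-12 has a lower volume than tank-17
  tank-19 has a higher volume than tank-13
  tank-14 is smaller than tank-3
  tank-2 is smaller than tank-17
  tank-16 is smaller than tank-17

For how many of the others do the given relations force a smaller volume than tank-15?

Directly below tank-15: tank-9, tank-16, tank-14, tank-12.
One step further: tank-8, tank-1 (6 so far).
Nothing else is reachable below tank-15; 6 in all.

6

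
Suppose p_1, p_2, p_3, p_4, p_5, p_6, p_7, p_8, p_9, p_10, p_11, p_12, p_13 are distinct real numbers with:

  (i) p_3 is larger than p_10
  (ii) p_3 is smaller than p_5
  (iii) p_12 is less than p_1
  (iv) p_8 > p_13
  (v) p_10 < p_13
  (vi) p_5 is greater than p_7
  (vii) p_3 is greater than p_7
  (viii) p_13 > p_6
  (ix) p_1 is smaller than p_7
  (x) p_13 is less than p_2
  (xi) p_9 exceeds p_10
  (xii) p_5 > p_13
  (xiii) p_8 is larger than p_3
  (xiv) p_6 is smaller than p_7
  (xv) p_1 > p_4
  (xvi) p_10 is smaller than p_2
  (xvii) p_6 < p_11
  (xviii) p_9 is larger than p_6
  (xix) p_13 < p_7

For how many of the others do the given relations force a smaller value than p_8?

8

The elements the relations force below p_8 are p_4, p_12, p_6, p_10, p_13, p_1, p_7, p_3 — no chain reaches any other.
That is 8.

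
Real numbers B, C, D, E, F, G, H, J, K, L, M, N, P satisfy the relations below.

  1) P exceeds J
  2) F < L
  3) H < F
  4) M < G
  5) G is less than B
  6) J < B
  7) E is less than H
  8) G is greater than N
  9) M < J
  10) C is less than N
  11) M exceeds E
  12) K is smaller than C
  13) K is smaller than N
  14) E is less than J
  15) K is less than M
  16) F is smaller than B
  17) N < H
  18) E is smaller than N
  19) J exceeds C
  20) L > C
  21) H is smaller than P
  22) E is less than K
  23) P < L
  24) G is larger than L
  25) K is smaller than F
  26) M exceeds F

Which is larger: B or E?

B

Chaining the given relations: E < K < C < N < H < F < M < J < P < L < G < B.
So E < B; B is the larger of the two.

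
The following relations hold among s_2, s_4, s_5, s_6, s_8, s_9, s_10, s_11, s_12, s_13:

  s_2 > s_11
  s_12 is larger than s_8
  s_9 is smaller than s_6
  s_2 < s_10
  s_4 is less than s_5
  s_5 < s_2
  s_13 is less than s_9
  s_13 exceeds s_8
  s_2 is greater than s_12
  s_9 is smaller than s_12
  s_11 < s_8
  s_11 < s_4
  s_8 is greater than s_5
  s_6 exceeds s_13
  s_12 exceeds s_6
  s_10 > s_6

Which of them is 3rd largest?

Chaining the given pairs: s_11 < s_4 < s_5 < s_8 < s_13 < s_9 < s_6 < s_12 < s_2 < s_10.
Counting 3 from the largest end gives s_12.

s_12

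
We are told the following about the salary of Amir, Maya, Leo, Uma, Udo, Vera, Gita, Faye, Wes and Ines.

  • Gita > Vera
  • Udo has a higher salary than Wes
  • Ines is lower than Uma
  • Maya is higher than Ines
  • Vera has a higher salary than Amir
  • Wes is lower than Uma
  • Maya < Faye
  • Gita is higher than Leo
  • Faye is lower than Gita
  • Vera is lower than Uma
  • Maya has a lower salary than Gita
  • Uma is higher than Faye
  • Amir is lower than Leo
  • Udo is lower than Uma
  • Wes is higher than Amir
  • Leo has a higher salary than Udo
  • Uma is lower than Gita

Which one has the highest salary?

Gita

Chaining downward from Gita: directly below it, Maya, Faye, Vera, Leo, Uma; then Ines, Amir, Wes, Udo.
That covers every other element, and nothing is given above Gita, so Gita is the highest salary.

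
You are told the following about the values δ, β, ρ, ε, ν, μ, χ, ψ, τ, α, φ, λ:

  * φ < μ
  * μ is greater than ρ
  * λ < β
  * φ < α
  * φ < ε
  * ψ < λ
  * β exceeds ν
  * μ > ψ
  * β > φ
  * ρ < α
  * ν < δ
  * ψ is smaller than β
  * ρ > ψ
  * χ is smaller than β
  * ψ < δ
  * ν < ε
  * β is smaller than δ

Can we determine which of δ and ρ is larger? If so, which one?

Following every chain through ρ: above ρ we get μ, α; below ρ we get ψ.
δ is not reached, and no chain runs the other way from δ to ρ.
So the given relations leave the order of ρ and δ undetermined.

undetermined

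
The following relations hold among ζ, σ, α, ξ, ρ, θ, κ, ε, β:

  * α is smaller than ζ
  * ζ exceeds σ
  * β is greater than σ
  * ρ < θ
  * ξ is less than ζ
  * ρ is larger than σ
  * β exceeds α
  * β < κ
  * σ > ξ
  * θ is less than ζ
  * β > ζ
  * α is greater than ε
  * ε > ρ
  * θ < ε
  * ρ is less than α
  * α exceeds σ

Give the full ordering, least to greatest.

Nothing is placed below ξ, so it is least; from there ξ < σ; σ < ρ; ρ < θ; θ < ε; ε < α; α < ζ; ζ < β; β < κ, each given directly.

ξ < σ < ρ < θ < ε < α < ζ < β < κ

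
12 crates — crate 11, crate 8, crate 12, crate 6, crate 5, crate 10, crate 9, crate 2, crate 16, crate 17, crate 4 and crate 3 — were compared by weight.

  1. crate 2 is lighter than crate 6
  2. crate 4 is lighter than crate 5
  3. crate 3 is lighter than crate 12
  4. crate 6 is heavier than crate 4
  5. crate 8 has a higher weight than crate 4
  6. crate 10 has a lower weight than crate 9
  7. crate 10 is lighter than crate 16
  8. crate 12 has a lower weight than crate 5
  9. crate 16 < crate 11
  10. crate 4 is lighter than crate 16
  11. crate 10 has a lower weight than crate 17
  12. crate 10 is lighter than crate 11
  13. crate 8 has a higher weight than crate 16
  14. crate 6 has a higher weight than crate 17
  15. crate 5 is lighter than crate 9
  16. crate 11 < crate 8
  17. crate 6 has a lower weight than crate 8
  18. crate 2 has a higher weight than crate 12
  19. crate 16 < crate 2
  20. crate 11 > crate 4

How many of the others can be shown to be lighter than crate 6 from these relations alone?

7

The elements the relations force below crate 6 are crate 10, crate 3, crate 4, crate 17, crate 16, crate 12, crate 2 — no chain reaches any other.
That is 7.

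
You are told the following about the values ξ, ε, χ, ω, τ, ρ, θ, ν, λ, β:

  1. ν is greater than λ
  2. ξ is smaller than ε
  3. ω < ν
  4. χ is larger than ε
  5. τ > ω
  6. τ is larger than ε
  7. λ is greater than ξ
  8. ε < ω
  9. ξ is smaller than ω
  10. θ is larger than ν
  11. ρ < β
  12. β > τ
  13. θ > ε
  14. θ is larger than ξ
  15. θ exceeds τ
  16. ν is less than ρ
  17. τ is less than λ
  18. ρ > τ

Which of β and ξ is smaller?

ξ < ε and ε < ω give ξ < ω.
Then ω < τ extends the chain to τ.
Then τ < ρ extends the chain to ρ.
Then ρ < β extends the chain to β.
So ξ < β; ξ is the smaller of the two.

ξ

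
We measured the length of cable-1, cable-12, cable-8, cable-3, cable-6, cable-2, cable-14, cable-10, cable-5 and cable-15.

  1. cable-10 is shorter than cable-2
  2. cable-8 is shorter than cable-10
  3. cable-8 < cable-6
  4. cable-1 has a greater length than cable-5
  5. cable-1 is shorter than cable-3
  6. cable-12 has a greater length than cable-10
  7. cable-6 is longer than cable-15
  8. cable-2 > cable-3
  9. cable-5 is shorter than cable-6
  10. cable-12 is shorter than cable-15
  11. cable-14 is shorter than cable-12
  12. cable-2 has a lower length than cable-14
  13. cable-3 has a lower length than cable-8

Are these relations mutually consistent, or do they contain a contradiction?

consistent

The single ordering cable-5 < cable-1 < cable-3 < cable-8 < cable-10 < cable-2 < cable-14 < cable-12 < cable-15 < cable-6 satisfies every listed relation, so no contradiction arises.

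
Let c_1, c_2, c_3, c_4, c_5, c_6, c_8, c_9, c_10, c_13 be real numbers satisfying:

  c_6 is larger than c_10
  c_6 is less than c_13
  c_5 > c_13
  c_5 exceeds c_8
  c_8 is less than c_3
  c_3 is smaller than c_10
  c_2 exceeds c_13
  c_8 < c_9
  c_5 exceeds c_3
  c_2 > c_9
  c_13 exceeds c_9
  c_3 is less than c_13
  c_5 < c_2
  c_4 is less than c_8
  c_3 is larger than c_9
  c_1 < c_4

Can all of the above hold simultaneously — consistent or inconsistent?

Every relation is compatible with c_1 < c_4 < c_8 < c_9 < c_3 < c_10 < c_6 < c_13 < c_5 < c_2; the set is consistent.

consistent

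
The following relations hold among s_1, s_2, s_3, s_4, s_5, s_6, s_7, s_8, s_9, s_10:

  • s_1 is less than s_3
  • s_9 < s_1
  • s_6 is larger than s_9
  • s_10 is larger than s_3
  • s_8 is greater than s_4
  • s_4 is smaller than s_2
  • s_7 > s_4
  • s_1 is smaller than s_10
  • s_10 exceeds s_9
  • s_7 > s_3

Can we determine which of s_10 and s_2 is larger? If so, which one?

undetermined

Following every chain through s_2: below s_2 we get s_4.
s_10 is not reached, and no chain runs the other way from s_10 to s_2.
So the given relations leave the order of s_2 and s_10 undetermined.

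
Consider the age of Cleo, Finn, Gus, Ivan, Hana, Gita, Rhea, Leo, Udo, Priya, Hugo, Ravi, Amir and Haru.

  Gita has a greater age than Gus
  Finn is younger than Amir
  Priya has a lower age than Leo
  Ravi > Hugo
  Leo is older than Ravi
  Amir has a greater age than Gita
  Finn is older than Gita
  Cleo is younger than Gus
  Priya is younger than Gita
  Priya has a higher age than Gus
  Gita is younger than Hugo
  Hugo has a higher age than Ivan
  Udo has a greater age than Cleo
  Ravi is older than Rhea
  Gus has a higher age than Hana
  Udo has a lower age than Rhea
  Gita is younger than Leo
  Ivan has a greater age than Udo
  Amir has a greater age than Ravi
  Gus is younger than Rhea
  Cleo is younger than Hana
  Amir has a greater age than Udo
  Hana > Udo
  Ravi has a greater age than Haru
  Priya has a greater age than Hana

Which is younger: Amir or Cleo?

Chaining the given relations: Cleo < Udo < Hana < Priya < Gita < Finn < Amir.
So Cleo < Amir; Cleo is the younger of the two.

Cleo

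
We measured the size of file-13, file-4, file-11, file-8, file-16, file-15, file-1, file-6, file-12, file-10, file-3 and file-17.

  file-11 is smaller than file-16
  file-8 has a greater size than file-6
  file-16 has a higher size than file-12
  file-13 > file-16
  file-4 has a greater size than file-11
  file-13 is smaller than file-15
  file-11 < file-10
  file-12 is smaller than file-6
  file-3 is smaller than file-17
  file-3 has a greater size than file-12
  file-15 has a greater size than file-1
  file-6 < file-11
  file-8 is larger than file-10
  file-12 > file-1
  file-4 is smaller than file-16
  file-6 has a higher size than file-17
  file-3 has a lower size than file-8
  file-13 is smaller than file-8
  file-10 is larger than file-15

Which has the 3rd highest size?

Piecing the relations together gives one ordering: file-1 < file-12 < file-3 < file-17 < file-6 < file-11 < file-4 < file-16 < file-13 < file-15 < file-10 < file-8.
The 3rd largest is file-15.

file-15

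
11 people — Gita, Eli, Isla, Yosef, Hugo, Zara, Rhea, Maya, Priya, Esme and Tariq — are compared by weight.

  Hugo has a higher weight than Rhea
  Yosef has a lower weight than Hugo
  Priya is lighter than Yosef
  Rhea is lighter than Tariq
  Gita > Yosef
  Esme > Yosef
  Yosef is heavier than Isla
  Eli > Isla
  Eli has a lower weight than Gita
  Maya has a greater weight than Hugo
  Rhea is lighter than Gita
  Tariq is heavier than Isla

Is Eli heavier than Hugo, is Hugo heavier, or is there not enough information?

Following every chain through Hugo: above Hugo we get Maya; below Hugo we get Priya, Rhea, Isla, Yosef.
Eli is not reached, and no chain runs the other way from Eli to Hugo.
So the given relations leave the order of Hugo and Eli undetermined.

undetermined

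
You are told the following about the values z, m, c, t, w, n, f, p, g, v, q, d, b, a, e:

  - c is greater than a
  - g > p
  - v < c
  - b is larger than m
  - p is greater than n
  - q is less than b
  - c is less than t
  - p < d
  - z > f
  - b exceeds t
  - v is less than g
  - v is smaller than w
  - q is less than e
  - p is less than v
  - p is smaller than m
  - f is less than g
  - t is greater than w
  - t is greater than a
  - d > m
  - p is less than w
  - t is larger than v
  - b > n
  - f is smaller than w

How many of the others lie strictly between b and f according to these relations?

2

The relations place f below b. An element lies strictly between them when it is forced above f and also forced below b.
Above f: {z, g, w, t}. Below b: {n, a, p, v, c, q, m, w, t}.
Intersection: {w, t} — 2.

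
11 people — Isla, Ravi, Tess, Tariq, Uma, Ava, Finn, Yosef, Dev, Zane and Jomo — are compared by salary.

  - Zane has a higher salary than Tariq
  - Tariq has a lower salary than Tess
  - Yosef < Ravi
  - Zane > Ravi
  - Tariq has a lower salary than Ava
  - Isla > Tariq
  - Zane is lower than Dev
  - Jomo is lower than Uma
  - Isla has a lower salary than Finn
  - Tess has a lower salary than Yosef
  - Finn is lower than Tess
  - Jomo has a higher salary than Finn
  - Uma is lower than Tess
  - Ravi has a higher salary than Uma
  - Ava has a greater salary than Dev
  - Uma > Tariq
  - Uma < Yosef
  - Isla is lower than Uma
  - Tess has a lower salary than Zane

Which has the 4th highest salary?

Chaining the given pairs: Tariq < Isla < Finn < Jomo < Uma < Tess < Yosef < Ravi < Zane < Dev < Ava.
Counting 4 from the largest end gives Ravi.

Ravi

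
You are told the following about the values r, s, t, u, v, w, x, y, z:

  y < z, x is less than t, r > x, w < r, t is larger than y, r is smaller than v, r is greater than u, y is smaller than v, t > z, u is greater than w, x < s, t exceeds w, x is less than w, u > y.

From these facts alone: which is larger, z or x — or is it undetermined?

Following every chain through x: above x we get w, s, u, r, v, t.
z is not reached, and no chain runs the other way from z to x.
So the given relations leave the order of x and z undetermined.

undetermined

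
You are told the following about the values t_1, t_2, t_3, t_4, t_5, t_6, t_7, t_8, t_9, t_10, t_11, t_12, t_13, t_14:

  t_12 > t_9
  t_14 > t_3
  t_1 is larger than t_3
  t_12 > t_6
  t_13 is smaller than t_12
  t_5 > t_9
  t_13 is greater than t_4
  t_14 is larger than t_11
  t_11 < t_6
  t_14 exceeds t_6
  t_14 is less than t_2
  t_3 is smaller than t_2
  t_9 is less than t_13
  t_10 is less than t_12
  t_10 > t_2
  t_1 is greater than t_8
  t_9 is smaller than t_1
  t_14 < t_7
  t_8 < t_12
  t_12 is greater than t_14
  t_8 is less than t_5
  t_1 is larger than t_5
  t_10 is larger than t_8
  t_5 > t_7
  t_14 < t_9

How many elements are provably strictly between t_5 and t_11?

The relations place t_11 below t_5. An element lies strictly between them when it is forced above t_11 and also forced below t_5.
Above t_11: {t_6, t_14, t_9, t_2, t_7, t_13, t_1, t_10, t_12}. Below t_5: {t_3, t_6, t_14, t_9, t_8, t_7}.
Intersection: {t_6, t_14, t_9, t_7} — 4.

4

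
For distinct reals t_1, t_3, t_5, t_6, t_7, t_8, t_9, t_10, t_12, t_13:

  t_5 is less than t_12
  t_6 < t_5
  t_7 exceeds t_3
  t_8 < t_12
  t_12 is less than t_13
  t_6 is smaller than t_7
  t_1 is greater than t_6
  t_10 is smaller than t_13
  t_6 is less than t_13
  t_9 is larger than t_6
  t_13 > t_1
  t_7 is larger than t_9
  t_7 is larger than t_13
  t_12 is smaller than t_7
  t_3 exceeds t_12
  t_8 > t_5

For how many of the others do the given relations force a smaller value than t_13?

6

From t_13 the given relations immediately reach t_6, t_10, t_12, t_1.
From those, t_5, t_8 — 6 in total.
Nothing else is reachable below t_13; 6 in all.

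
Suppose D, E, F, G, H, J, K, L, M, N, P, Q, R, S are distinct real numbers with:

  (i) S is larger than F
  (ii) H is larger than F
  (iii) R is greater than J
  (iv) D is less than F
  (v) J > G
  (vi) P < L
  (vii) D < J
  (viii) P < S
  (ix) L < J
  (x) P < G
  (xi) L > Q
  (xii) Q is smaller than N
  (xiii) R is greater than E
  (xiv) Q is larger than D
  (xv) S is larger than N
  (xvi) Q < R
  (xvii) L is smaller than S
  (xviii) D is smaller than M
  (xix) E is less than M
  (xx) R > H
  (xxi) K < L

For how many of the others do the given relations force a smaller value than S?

The elements the relations force below S are D, F, P, K, Q, N, L — no chain reaches any other.
That is 7.

7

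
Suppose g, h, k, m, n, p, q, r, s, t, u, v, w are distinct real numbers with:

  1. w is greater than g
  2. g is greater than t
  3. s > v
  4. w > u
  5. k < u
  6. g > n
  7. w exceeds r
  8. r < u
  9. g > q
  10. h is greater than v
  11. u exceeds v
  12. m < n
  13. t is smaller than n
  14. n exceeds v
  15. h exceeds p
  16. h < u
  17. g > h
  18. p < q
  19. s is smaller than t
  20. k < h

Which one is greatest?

v is not greatest since v < s; r is not greatest since r < w; s is not greatest since s < t; m is not greatest since m < n; k is not greatest since k < h; p is not greatest since p < q; h is not greatest since h < g; t is not greatest since t < n; u is not greatest since u < w; n is not greatest since n < g; q is not greatest since q < g; g is not greatest since g < w.
Only w has nothing above it, so w is the greatest.

w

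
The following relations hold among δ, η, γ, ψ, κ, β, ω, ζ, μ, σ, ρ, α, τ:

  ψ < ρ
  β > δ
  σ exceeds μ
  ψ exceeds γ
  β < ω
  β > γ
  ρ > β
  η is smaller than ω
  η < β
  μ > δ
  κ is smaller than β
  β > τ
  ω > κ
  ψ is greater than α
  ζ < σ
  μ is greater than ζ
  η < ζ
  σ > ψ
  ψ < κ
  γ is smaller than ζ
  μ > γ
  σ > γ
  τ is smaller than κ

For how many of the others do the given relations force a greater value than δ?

Directly above δ: μ, β.
One step further: ω, ρ, σ (5 so far).
No other element is forced above δ by the given relations, so the count is 5.

5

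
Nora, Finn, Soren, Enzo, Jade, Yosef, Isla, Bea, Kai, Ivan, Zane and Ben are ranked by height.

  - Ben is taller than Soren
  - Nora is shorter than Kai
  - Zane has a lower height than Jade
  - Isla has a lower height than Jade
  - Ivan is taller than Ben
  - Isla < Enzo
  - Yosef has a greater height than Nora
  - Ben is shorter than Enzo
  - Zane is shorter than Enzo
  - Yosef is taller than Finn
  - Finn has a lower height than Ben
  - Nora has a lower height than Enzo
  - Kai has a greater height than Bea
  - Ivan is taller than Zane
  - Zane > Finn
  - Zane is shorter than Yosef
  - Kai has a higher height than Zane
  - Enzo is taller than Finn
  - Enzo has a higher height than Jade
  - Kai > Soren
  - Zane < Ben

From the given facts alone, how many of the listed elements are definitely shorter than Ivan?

Directly below Ivan: Zane, Ben.
One step further: Finn, Soren (4 so far).
No other element is forced below Ivan by the given relations, so the count is 4.

4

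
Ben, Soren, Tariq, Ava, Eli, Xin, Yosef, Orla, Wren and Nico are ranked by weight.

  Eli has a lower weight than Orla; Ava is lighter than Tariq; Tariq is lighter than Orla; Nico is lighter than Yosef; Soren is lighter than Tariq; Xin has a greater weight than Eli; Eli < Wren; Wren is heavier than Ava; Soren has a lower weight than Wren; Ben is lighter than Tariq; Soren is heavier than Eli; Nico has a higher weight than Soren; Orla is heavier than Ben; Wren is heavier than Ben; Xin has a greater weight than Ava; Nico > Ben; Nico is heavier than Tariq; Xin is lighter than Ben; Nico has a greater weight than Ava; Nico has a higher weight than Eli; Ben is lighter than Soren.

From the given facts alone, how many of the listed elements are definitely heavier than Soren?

The elements the relations force above Soren are Tariq, Orla, Wren, Nico, Yosef — no chain reaches any other.
That is 5.

5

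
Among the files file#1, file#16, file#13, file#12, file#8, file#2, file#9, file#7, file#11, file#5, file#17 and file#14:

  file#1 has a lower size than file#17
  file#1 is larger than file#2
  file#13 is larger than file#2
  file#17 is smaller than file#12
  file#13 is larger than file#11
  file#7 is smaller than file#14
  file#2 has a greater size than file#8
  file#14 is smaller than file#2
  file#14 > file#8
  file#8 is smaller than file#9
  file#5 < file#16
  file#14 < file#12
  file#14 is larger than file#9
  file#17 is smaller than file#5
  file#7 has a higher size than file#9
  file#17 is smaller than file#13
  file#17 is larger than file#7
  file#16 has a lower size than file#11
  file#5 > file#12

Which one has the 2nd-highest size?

file#11

The consecutive relations fix a unique order: file#8 < file#9 < file#7 < file#14 < file#2 < file#1 < file#17 < file#12 < file#5 < file#16 < file#11 < file#13.
The 2nd largest is file#11.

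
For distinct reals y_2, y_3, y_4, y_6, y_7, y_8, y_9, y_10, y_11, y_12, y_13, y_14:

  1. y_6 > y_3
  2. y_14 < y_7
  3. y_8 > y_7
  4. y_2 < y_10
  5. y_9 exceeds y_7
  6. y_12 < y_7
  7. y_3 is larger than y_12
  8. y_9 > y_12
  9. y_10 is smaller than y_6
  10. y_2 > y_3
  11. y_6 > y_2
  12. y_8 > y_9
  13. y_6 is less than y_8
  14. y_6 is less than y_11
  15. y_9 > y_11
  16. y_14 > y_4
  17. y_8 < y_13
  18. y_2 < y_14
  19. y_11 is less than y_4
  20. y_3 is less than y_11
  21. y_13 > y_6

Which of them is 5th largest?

The consecutive relations fix a unique order: y_12 < y_3 < y_2 < y_10 < y_6 < y_11 < y_4 < y_14 < y_7 < y_9 < y_8 < y_13.
Counting 5 from the largest end gives y_14.

y_14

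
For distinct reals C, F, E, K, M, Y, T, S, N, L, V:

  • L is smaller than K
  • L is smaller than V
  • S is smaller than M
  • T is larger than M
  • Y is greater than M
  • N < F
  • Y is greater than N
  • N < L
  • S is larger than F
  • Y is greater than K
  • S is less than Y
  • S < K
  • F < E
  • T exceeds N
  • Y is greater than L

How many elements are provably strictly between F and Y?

The relations place F below Y. An element lies strictly between them when it is forced above F and also forced below Y.
Above F: {E, S, M, K, T}. Below Y: {N, L, S, M, K}.
Intersection: {S, M, K} — 3.

3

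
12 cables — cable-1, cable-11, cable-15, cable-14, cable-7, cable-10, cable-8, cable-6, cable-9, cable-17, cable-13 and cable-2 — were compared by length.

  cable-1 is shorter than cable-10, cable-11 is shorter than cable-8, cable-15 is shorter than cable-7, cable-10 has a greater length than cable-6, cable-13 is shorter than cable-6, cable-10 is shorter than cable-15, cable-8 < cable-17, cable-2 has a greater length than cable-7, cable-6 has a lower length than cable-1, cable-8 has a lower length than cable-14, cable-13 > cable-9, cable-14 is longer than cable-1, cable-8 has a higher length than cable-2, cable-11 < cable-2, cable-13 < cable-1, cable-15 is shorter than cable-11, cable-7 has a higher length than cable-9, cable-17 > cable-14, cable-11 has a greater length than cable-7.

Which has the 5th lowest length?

cable-10

Piecing the relations together gives one ordering: cable-9 < cable-13 < cable-6 < cable-1 < cable-10 < cable-15 < cable-7 < cable-11 < cable-2 < cable-8 < cable-14 < cable-17.
Counting 5 from the smallest end gives cable-10.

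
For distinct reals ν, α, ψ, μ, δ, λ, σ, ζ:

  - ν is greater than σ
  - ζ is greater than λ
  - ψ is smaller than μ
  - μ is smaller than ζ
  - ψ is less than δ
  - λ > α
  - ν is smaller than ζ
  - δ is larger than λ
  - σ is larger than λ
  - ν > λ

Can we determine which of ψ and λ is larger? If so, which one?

undetermined

Following every chain through λ: above λ we get δ, σ, ν, ζ; below λ we get α.
ψ is not reached, and no chain runs the other way from ψ to λ.
So the given relations leave the order of λ and ψ undetermined.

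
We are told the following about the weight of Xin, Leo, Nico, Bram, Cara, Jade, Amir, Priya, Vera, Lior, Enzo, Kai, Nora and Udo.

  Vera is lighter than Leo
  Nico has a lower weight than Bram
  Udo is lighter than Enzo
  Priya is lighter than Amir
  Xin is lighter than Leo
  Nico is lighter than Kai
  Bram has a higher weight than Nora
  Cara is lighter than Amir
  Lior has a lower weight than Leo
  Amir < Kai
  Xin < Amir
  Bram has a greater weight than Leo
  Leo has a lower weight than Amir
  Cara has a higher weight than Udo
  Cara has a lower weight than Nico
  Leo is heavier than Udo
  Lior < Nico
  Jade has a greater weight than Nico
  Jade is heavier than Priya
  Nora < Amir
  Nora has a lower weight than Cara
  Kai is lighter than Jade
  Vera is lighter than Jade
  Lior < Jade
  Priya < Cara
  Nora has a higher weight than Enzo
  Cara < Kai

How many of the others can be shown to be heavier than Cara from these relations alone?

The elements the relations force above Cara are Nico, Amir, Kai, Jade, Bram — no chain reaches any other.
That is 5.

5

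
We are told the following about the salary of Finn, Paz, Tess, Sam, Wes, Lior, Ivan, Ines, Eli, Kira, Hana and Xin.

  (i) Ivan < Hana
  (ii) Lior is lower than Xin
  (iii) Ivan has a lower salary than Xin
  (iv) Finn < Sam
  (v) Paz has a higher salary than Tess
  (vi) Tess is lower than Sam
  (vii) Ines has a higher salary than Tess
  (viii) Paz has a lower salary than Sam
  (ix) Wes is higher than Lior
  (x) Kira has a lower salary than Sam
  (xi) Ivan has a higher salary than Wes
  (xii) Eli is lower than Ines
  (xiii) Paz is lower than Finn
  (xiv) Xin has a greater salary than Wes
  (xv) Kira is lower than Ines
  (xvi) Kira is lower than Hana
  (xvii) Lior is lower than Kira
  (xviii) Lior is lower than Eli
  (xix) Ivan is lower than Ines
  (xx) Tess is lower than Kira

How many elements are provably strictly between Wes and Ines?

Chaining upward from Wes reaches: Ivan, Hana, Xin.
Chaining downward from Ines reaches: Tess, Lior, Ivan, Kira, Eli.
Strictly between Wes and Ines are those in both lists: Ivan — 1 element.

1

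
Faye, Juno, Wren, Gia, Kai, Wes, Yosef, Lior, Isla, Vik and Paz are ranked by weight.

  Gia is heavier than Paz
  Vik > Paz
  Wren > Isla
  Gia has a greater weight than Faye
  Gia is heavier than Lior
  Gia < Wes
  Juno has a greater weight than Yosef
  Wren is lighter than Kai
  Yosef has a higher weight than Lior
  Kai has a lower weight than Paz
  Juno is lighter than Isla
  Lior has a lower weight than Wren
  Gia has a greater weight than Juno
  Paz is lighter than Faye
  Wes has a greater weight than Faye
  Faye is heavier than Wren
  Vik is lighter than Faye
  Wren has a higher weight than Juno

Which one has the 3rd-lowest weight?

Chaining the given pairs: Lior < Yosef < Juno < Isla < Wren < Kai < Paz < Vik < Faye < Gia < Wes.
The 3rd smallest is Juno.

Juno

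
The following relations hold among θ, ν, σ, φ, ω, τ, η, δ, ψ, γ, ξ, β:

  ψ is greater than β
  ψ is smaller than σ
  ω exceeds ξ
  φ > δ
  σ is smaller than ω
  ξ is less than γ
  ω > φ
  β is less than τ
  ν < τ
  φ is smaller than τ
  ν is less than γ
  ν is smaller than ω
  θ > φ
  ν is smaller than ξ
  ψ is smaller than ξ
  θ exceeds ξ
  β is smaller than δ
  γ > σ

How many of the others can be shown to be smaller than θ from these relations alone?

6

From θ the given relations immediately reach ξ, φ.
From those, ν, ψ, δ — 5 in total.
From those, β — 6 in total.
Nothing else is reachable below θ; 6 in all.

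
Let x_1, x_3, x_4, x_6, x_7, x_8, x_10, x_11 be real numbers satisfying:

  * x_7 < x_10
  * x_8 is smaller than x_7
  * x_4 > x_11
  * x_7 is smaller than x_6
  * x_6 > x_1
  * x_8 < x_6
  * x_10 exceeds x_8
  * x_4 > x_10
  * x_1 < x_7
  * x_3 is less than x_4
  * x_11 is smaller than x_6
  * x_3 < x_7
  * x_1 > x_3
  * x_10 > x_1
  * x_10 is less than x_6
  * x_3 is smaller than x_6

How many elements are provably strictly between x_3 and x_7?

1

The relations place x_3 below x_7. An element lies strictly between them when it is forced above x_3 and also forced below x_7.
Above x_3: {x_1, x_10, x_6, x_4}. Below x_7: {x_1, x_8}.
Intersection: {x_1} — 1.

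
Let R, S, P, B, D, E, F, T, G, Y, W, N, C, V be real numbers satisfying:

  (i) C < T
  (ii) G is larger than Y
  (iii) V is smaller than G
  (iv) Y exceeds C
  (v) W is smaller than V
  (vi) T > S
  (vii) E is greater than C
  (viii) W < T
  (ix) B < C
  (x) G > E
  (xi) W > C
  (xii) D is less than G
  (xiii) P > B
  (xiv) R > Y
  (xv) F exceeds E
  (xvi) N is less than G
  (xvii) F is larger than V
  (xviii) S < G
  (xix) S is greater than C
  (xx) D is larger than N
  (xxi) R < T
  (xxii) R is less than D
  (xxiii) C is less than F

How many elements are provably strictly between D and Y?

1

The relations place Y below D. An element lies strictly between them when it is forced above Y and also forced below D.
Above Y: {R, T, G}. Below D: {B, C, R, N}.
Intersection: {R} — 1.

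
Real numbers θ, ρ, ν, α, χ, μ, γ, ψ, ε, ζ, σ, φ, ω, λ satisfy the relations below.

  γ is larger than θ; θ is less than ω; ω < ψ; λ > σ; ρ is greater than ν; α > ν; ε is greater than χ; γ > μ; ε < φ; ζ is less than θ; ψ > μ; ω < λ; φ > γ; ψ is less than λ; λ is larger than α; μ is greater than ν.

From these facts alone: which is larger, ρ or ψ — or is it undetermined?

undetermined

Following every chain through ψ: above ψ we get λ; below ψ we get ν, μ, ζ, θ, ω.
ρ is not reached, and no chain runs the other way from ρ to ψ.
So the given relations leave the order of ψ and ρ undetermined.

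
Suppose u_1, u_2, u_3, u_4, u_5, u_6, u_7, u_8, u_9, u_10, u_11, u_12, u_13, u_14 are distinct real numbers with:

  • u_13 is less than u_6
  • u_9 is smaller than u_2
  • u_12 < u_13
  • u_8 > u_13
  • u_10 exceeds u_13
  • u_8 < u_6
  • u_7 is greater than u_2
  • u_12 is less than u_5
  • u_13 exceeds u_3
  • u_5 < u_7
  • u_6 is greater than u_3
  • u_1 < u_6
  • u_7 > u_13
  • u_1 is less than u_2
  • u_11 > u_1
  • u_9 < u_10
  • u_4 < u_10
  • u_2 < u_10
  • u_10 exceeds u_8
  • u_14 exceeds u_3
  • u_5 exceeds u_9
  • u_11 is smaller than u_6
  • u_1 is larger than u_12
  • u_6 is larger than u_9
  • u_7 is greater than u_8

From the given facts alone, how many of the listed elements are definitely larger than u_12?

9

The elements the relations force above u_12 are u_1, u_11, u_13, u_8, u_5, u_2, u_10, u_7, u_6 — no chain reaches any other.
That is 9.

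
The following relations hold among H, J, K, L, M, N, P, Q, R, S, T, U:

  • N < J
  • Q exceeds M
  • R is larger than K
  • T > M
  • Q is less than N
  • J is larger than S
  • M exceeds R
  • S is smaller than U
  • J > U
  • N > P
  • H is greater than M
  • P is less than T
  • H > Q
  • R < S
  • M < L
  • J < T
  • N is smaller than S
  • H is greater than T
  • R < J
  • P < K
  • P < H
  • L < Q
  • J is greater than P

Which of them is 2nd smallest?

K

Chaining the given pairs: P < K < R < M < L < Q < N < S < U < J < T < H.
The 2nd smallest is K.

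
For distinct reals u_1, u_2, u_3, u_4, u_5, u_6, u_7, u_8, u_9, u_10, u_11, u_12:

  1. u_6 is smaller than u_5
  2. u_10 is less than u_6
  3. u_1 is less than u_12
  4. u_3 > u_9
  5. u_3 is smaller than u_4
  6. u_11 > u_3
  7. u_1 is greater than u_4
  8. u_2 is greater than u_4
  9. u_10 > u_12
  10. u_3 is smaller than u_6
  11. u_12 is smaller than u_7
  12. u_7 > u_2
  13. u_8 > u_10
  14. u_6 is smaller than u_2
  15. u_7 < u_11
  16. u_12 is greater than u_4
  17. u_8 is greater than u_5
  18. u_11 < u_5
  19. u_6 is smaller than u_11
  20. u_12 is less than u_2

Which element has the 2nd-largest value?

Piecing the relations together gives one ordering: u_9 < u_3 < u_4 < u_1 < u_12 < u_10 < u_6 < u_2 < u_7 < u_11 < u_5 < u_8.
The 2nd largest is u_5.

u_5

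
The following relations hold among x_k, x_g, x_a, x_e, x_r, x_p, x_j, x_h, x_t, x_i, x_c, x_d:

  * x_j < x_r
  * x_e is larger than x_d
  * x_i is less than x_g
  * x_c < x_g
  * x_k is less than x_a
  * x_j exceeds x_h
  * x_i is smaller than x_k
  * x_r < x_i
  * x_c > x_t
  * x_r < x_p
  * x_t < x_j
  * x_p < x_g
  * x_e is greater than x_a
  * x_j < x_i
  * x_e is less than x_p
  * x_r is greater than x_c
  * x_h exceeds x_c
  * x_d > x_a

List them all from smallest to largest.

x_t < x_c < x_h < x_j < x_r < x_i < x_k < x_a < x_d < x_e < x_p < x_g

Each adjacent pair is fixed by a given relation: x_t < x_c; x_c < x_h; x_h < x_j; x_j < x_r; x_r < x_i; x_i < x_k; x_k < x_a; x_a < x_d; x_d < x_e; x_e < x_p; x_p < x_g. Chaining them end to end gives the full order.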